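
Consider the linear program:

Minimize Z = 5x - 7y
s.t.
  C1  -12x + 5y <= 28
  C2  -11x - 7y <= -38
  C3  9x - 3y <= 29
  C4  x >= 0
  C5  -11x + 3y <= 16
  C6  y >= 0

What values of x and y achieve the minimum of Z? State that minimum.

Vertices and Z = 5x - 7y:
  (229/9, 200/3) → Z = -3055/9
  (4/19, 116/19) → Z = -792/19
  (317/96, 23/96) → Z = 89/6
  (1/55, 27/5) → Z = -2074/55

x = 229/9, y = 200/3, minimum Z = -3055/9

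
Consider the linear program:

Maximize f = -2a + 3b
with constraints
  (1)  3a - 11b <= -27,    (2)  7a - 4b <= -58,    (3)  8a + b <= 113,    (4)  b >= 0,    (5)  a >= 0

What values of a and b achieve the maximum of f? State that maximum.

Corner points and f = -2a + 3b:
  (394/39, 1255/39) → f = 229/3
  (0, 29/2) → f = 87/2
  (0, 113) → f = 339

a = 0, b = 113, maximum f = 339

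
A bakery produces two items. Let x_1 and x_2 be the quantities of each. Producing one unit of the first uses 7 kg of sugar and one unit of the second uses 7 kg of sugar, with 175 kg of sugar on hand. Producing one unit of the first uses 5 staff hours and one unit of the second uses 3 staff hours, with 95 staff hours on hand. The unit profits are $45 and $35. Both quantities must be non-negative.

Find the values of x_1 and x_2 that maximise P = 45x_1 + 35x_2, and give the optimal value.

x_1 = 10, x_2 = 15, maximum P = 975

Vertices and P = 45x_1 + 35x_2:
  (0, 0) → P = 0
  (0, 25) → P = 875
  (19, 0) → P = 855
  (10, 15) → P = 975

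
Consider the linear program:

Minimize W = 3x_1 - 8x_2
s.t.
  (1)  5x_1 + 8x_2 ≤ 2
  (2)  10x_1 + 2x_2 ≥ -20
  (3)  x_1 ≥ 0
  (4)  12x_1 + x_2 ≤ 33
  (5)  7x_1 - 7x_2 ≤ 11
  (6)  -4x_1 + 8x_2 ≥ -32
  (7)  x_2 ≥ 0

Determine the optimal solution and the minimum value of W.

Extreme points and W = 3x_1 - 8x_2:
  (0, 1/4) → W = -2
  (2/5, 0) → W = 6/5
  (0, 0) → W = 0

x_1 = 0, x_2 = 1/4, minimum W = -2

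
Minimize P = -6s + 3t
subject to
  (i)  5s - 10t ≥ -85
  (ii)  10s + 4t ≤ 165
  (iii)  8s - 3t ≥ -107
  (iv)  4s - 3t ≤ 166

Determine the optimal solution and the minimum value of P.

s = 1159/46, t = -500/23, minimum P = -4977/23

Corner points and P = -6s + 3t:
  (131/12, 335/24) → P = -189/8
  (-163/13, 29/13) → P = 1065/13
  (1159/46, -500/23) → P = -4977/23
  (-273/4, -439/3) → P = -59/2

The optimum lies where 10s + 4t = 165 and 4s - 3t = 166.
Solving simultaneously gives s = 1159/46, t = -500/23.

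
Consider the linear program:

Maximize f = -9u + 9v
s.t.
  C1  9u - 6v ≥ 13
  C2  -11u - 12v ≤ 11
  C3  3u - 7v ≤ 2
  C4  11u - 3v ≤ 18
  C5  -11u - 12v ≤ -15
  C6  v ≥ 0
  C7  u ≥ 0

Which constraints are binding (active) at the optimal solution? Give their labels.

Feasible corners and f = -9u + 9v:
  (79/45, 7/15) → f = -58/5
  (23/13, 19/39) → f = -150/13
  (30/17, 8/17) → f = -198/17

The maximum is at (23/13, 19/39). Substituting into each constraint, equality holds for C1 and C4; the remaining constraints have slack.

C1 and C4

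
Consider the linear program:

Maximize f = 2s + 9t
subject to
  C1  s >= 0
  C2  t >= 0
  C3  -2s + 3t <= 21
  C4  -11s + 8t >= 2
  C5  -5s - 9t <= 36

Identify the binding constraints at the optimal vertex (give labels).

Corner points and f = 2s + 9t:
  (0, 7) → f = 63
  (0, 1/4) → f = 9/4
  (162/17, 227/17) → f = 2367/17

The maximum is at (162/17, 227/17). Substituting into each constraint, equality holds for C3 and C4; the remaining constraints have slack.

C3 and C4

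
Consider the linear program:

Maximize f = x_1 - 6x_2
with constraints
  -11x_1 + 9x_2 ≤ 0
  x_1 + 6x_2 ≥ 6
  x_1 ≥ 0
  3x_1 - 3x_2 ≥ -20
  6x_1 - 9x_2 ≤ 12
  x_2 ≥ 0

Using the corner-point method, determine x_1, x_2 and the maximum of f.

Feasible corners and f = x_1 - 6x_2:
  (18/25, 22/25) → f = -114/25
  (30, 110/3) → f = -190
  (14/5, 8/15) → f = -2/5
The feasible region is unbounded (it extends along (3, 2), (1, 1)), but f strictly decreases along every unbounded feasible direction, so there is no improving ray and the maximum is attained at a vertex.

The binding constraints are x_1 + 6x_2 = 6 and 6x_1 - 9x_2 = 12.
Solving simultaneously gives x_1 = 14/5, x_2 = 8/15.

x_1 = 14/5, x_2 = 8/15, maximum f = -2/5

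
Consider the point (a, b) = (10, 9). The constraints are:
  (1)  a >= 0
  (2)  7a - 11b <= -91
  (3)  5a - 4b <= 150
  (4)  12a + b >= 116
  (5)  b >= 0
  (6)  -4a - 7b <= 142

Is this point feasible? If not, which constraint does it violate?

not feasible — violates (2)

Constraint (2): 7a - 11b = -29, which is not ≤ -91. All other constraints are satisfied.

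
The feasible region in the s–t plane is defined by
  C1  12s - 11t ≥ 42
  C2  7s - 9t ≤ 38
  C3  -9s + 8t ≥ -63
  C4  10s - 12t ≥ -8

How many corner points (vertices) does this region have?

4

Pairwise boundary intersections that survive every other constraint:
  (-40/31, -162/31)
  (296/17, 258/17)
  (263/25, 99/25)
  (205/7, 351/14)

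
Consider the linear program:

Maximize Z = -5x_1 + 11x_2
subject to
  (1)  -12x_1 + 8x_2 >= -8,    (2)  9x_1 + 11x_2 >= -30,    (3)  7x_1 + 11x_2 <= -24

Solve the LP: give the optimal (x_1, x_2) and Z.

x_1 = -3, x_2 = -3/11, maximum Z = 12

Extreme points and Z = -5x_1 + 11x_2:
  (-38/51, -36/17) → Z = -998/51
  (-26/47, -86/47) → Z = -816/47
  (-3, -3/11) → Z = 12

The binding constraints are 9x_1 + 11x_2 = -30 and 7x_1 + 11x_2 = -24.
Solving simultaneously gives x_1 = -3, x_2 = -3/11.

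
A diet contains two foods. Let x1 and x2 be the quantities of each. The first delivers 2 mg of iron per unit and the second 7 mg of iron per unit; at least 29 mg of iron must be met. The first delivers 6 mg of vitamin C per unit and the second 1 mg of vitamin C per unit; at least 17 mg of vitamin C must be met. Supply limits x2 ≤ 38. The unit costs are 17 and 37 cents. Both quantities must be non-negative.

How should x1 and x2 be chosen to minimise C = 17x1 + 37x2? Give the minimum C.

x1 = 9/4, x2 = 7/2, minimum C = 671/4

Vertices and C = 17x1 + 37x2:
  (0, 17) → C = 629
  (0, 38) → C = 1406
  (29/2, 0) → C = 493/2
  (9/4, 7/2) → C = 671/4
The feasible region is unbounded (it extends along (1, 0)), but C strictly increases along every unbounded feasible direction, so there is no improving ray and the minimum is attained at a vertex.

The binding constraints are 2x1 + 7x2 = 29 and 6x1 + x2 = 17.
Solving simultaneously gives x1 = 9/4, x2 = 7/2.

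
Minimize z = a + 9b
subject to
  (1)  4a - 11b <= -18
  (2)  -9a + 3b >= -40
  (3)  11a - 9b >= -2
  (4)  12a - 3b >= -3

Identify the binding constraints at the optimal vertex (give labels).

Extreme points and z = a + 9b:
  (494/87, 322/87) → z = 3392/87
  (28/17, 38/17) → z = 370/17
  (61/8, 229/24) → z = 187/2

The minimum is at (28/17, 38/17). Substituting into each constraint, equality holds for (1) and (3); the remaining constraints have slack.

(1) and (3)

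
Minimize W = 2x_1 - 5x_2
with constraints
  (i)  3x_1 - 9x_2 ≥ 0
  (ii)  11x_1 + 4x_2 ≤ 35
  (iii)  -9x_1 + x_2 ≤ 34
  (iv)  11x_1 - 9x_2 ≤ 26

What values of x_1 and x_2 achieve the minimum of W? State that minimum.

Vertices and W = 2x_1 - 5x_2:
  (105/37, 35/37) → W = 35/37
  (-51/13, -17/13) → W = -17/13
  (419/143, 9/13) → W = 343/143
  (-166/35, -304/35) → W = 1188/35

The binding constraints are 3x_1 - 9x_2 = 0 and -9x_1 + x_2 = 34.
Solving simultaneously gives x_1 = -51/13, x_2 = -17/13.

x_1 = -51/13, x_2 = -17/13, minimum W = -17/13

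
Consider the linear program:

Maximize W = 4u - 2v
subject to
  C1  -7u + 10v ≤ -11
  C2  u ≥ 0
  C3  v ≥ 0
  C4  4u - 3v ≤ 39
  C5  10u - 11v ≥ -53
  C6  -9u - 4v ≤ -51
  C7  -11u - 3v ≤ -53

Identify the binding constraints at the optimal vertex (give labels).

C1 and C4

Feasible corners and W = 4u - 2v:
  (357/19, 229/19) → W = 970/19
  (277/59, 129/59) → W = 850/59
  (39/4, 0) → W = 39
  (17/3, 0) → W = 68/3

The maximum is at (357/19, 229/19). Substituting into each constraint, equality holds for C1 and C4; the remaining constraints have slack.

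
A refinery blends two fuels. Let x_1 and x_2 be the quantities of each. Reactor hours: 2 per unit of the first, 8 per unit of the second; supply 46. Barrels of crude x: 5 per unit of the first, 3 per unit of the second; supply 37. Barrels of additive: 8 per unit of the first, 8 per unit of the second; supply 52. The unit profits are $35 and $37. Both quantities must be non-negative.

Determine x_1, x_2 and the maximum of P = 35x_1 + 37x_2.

x_1 = 1, x_2 = 11/2, maximum P = 477/2

Feasible corners and P = 35x_1 + 37x_2:
  (0, 0) → P = 0
  (0, 23/4) → P = 851/4
  (13/2, 0) → P = 455/2
  (1, 11/2) → P = 477/2

The optimum lies where 2x_1 + 8x_2 = 46 and 8x_1 + 8x_2 = 52.
Solving simultaneously gives x_1 = 1, x_2 = 11/2.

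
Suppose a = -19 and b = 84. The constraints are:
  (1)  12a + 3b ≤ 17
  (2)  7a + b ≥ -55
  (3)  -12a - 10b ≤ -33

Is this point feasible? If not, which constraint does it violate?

Constraint (1): 12a + 3b = 24, which is not ≤ 17. All other constraints are satisfied.

not feasible — violates (1)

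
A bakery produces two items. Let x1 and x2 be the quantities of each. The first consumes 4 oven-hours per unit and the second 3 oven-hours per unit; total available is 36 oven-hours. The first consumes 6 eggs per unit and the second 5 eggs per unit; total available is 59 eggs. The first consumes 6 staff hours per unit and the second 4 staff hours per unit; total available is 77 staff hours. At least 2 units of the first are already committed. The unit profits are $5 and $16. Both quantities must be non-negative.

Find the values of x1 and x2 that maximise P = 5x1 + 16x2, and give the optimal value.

x1 = 2, x2 = 28/3, maximum P = 478/3

Extreme points and P = 5x1 + 16x2:
  (9, 0) → P = 45
  (2, 0) → P = 10
  (2, 28/3) → P = 478/3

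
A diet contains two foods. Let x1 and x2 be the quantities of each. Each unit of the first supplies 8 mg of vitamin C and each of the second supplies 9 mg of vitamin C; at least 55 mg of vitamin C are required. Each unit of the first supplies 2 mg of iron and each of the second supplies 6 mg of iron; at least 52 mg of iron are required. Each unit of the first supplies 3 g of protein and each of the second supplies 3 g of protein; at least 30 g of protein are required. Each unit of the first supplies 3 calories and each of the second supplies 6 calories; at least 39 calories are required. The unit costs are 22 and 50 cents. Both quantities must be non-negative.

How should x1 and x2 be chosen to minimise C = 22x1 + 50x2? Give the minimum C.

Extreme points and C = 22x1 + 50x2:
  (0, 10) → C = 500
  (26, 0) → C = 572
  (2, 8) → C = 444
The feasible region is unbounded (it extends along (0, 1), (1, 0)), but C strictly increases along every unbounded feasible direction, so there is no improving ray and the minimum is attained at a vertex.

The optimum lies where 2x1 + 6x2 = 52 and 3x1 + 3x2 = 30.
Solving simultaneously gives x1 = 2, x2 = 8.

x1 = 2, x2 = 8, minimum C = 444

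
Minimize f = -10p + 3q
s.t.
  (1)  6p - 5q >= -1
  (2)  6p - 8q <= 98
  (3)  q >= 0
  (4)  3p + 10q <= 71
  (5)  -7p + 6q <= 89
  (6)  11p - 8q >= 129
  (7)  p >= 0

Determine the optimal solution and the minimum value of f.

Corner points and f = -10p + 3q:
  (49/3, 0) → f = -490/3
  (129/7, 11/7) → f = -1257/7
  (129/11, 0) → f = -1290/11
  (929/67, 197/67) → f = -8699/67

The optimum lies where 6p - 8q = 98 and 3p + 10q = 71.
Solving simultaneously gives p = 129/7, q = 11/7.

p = 129/7, q = 11/7, minimum f = -1257/7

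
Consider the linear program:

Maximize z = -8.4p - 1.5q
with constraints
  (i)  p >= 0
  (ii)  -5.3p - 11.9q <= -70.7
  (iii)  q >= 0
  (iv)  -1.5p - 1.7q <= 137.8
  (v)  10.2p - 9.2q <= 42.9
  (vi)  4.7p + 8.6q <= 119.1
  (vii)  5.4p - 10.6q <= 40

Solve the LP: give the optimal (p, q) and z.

Vertices and z = -8.4p - 1.5q:
  (0, 101/17) → z = -303/34
  (0, 1191/86) → z = -3573/172
  (116095/17014, 49377/17014) → z = -2098527/34028
  (73233/6548, 101319/13096) → z = -13822929/130960

p = 0, q = 101/17, maximum z = -303/34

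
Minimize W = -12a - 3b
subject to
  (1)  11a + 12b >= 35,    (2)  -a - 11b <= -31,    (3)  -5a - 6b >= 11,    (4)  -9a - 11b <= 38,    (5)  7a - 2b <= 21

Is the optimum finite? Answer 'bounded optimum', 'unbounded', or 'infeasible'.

infeasible

The boundaries 11a + 12b = 35 and -a - 11b = -31 meet at (13/109, 306/109), but that point violates -5a - 6b ≥ 11. Every candidate vertex is excluded by some other constraint, so the feasible region is empty.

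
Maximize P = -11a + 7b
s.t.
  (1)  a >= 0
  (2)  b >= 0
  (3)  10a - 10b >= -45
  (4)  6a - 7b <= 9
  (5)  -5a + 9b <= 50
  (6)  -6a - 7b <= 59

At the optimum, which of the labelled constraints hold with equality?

Feasible corners and P = -11a + 7b:
  (0, 0) → P = 0
  (0, 9/2) → P = 63/2
  (3/2, 0) → P = -33/2
  (19/8, 55/8) → P = 22
  (431/19, 345/19) → P = -2326/19

The maximum is at (0, 9/2). Substituting into each constraint, equality holds for (1) and (3); the remaining constraints have slack.

(1) and (3)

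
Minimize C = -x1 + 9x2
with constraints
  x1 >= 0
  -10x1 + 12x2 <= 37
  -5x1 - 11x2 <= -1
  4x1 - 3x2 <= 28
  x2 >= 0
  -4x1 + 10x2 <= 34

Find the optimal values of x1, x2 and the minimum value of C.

Corner points and C = -x1 + 9x2:
  (0, 37/12) → C = 111/4
  (0, 1/11) → C = 9/11
  (19/26, 48/13) → C = 65/2
  (1/5, 0) → C = -1/5
  (7, 0) → C = -7
  (191/14, 62/7) → C = 925/14

x1 = 7, x2 = 0, minimum C = -7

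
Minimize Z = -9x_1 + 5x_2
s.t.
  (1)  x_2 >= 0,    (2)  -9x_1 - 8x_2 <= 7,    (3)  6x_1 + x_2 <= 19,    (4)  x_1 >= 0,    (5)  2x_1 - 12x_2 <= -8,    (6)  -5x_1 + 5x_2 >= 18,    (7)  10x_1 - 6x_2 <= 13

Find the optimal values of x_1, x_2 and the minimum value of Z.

Corner points and Z = -9x_1 + 5x_2:
  (0, 19) → Z = 95
  (11/5, 29/5) → Z = 46/5
  (0, 18/5) → Z = 18

x_1 = 11/5, x_2 = 29/5, minimum Z = 46/5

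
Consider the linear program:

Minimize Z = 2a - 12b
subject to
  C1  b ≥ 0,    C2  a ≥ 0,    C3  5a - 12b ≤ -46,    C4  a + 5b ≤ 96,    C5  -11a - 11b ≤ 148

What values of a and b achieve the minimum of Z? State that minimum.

a = 0, b = 96/5, minimum Z = -1152/5

Feasible corners and Z = 2a - 12b:
  (0, 23/6) → Z = -46
  (0, 96/5) → Z = -1152/5
  (922/37, 526/37) → Z = -4468/37

The optimum lies where a = 0 and a + 5b = 96.
Solving simultaneously gives a = 0, b = 96/5.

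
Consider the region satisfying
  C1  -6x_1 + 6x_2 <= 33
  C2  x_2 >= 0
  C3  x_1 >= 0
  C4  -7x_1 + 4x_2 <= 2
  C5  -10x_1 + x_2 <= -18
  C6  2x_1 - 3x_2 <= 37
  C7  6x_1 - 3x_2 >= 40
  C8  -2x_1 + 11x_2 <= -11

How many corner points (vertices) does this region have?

4

Intersecting each pair of boundary lines and keeping only the points that satisfy every inequality leaves:
  (37/2, 0)
  (20/3, 0)
  (187/8, 13/4)
  (407/60, 7/30)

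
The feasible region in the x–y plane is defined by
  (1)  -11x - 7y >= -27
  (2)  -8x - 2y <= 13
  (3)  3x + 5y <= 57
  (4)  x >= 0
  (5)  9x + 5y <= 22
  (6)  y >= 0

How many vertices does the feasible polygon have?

Pairwise boundary intersections that survive every other constraint:
  (0, 27/7)
  (19/8, 1/8)
  (0, 0)
  (22/9, 0)

4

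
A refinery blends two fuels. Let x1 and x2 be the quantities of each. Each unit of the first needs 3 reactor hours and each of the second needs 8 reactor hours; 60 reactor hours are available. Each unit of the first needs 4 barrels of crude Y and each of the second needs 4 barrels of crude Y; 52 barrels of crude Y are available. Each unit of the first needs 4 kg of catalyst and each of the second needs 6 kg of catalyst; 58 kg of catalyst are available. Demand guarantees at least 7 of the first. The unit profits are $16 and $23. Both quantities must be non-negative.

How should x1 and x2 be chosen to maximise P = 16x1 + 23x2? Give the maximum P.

x1 = 10, x2 = 3, maximum P = 229

Extreme points and P = 16x1 + 23x2:
  (13, 0) → P = 208
  (7, 0) → P = 112
  (52/7, 33/7) → P = 1591/7
  (7, 39/8) → P = 1793/8
  (10, 3) → P = 229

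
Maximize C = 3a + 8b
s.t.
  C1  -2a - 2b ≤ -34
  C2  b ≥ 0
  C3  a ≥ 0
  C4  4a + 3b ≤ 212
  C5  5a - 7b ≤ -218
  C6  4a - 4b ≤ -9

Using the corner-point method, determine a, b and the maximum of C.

a = 0, b = 212/3, maximum C = 1696/3

Vertices and C = 3a + 8b:
  (0, 212/3) → C = 1696/3
  (0, 218/7) → C = 1744/7
  (830/43, 1932/43) → C = 17946/43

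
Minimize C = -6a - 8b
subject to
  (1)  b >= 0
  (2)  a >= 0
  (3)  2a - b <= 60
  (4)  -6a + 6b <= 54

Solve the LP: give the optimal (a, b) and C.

Extreme points and C = -6a - 8b:
  (0, 0) → C = 0
  (30, 0) → C = -180
  (0, 9) → C = -72
  (69, 78) → C = -1038

a = 69, b = 78, minimum C = -1038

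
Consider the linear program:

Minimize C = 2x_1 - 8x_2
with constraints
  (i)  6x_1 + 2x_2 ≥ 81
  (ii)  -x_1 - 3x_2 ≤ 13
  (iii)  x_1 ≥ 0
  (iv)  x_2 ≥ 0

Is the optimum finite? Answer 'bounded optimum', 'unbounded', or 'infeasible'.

unbounded

From the feasible point (0, 81/2), moving in the direction (0, 1) keeps every constraint satisfied while C decreases without bound.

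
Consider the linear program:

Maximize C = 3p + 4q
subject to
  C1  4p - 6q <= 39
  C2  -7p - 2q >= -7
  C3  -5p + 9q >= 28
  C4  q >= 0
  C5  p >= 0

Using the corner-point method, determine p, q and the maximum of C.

p = 0, q = 7/2, maximum C = 14

Corner points and C = 3p + 4q:
  (7/73, 231/73) → C = 945/73
  (0, 7/2) → C = 14
  (0, 28/9) → C = 112/9

The optimum lies where -7p - 2q = -7 and p = 0.
Solving simultaneously gives p = 0, q = 7/2.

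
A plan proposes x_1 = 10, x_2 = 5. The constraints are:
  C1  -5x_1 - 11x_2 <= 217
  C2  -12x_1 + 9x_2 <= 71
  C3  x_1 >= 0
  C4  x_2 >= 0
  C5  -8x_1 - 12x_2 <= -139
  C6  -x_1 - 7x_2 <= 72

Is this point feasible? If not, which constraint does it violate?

feasible

C1: -105 ≤ 217 ✓
C2: -75 ≤ 71 ✓
C3: 10 ≥ 0 ✓
C4: 5 ≥ 0 ✓
C5: -140 ≤ -139 ✓
C6: -45 ≤ 72 ✓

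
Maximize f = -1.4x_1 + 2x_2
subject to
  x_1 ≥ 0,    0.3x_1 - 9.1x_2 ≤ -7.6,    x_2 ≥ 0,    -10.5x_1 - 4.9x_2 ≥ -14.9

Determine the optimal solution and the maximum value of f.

x_1 = 0, x_2 = 149/49, maximum f = 298/49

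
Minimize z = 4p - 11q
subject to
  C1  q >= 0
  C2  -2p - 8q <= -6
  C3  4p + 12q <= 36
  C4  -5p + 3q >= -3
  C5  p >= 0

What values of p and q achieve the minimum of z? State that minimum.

Corner points and z = 4p - 11q:
  (21/23, 12/23) → z = -48/23
  (0, 3/4) → z = -33/4
  (2, 7/3) → z = -53/3
  (0, 3) → z = -33

p = 0, q = 3, minimum z = -33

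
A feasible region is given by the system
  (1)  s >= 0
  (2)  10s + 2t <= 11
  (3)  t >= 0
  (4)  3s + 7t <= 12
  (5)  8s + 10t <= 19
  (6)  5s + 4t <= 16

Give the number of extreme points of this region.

Of the 15 pairwise boundary intersections, those satisfying every inequality are:
  (0, 0)
  (0, 12/7)
  (11/10, 0)
  (6/7, 17/14)
  (1/2, 3/2)

5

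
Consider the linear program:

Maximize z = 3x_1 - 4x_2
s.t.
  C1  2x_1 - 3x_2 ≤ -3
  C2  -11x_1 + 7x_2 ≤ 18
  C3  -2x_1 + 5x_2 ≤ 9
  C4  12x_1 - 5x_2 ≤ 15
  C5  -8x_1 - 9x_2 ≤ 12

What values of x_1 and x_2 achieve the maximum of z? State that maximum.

x_1 = 30/13, x_2 = 33/13, maximum z = -42/13

Extreme points and z = 3x_1 - 4x_2:
  (30/13, 33/13) → z = -42/13
  (-3/2, 0) → z = -9/2
  (-27/41, 63/41) → z = -333/41
  (-246/155, 12/155) → z = -786/155
  (12/5, 69/25) → z = -96/25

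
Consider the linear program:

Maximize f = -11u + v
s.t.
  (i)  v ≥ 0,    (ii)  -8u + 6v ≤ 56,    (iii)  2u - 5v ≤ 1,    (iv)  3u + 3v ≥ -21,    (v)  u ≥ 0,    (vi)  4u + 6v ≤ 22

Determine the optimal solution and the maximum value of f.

At the optimal vertex, u = 0 and 4u + 6v = 22.
Solving simultaneously gives u = 0, v = 11/3.

u = 0, v = 11/3, maximum f = 11/3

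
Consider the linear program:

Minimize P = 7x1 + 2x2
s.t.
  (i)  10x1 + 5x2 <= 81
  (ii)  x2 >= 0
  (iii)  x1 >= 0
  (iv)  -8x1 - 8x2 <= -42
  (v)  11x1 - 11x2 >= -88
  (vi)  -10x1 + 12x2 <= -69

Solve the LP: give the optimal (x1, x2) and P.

x1 = 69/10, x2 = 0, minimum P = 483/10

Feasible corners and P = 7x1 + 2x2:
  (81/10, 0) → P = 567/10
  (1317/170, 12/17) → P = 9459/170
  (69/10, 0) → P = 483/10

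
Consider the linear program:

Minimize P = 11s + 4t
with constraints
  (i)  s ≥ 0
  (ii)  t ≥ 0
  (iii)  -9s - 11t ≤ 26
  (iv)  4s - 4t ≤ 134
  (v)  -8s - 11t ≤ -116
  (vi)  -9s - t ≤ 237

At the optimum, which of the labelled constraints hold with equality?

(i) and (v)

Feasible corners and P = 11s + 4t:
  (0, 116/11) → P = 464/11
  (67/2, 0) → P = 737/2
  (29/2, 0) → P = 319/2
The feasible region is unbounded (it extends along (0, 1), (1, 1)), but P strictly increases along every unbounded feasible direction, so there is no improving ray and the minimum is attained at a vertex.

The minimum is at (0, 116/11). Substituting into each constraint, equality holds for (i) and (v); the remaining constraints have slack.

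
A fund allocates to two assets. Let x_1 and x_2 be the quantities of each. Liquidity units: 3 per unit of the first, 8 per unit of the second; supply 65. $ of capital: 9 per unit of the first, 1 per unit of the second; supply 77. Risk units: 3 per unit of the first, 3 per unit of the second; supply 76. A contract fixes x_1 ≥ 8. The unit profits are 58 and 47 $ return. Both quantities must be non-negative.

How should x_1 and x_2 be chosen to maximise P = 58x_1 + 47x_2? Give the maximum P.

x_1 = 8, x_2 = 5, maximum P = 699

Corner points and P = 58x_1 + 47x_2:
  (77/9, 0) → P = 4466/9
  (8, 0) → P = 464
  (8, 5) → P = 699

At the optimal vertex, 9x_1 + x_2 = 77 and x_1 = 8.
Solving simultaneously gives x_1 = 8, x_2 = 5.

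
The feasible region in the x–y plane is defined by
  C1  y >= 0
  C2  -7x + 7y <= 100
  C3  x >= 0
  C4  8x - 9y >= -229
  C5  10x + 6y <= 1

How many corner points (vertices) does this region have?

3

Pairwise boundary intersections that survive every other constraint:
  (0, 0)
  (1/10, 0)
  (0, 1/6)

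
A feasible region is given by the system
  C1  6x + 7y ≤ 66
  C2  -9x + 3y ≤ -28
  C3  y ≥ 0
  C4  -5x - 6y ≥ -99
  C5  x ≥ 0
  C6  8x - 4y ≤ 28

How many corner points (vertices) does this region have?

4

Pairwise boundary intersections that survive every other constraint:
  (394/81, 142/27)
  (23/4, 9/2)
  (28/9, 0)
  (7/2, 0)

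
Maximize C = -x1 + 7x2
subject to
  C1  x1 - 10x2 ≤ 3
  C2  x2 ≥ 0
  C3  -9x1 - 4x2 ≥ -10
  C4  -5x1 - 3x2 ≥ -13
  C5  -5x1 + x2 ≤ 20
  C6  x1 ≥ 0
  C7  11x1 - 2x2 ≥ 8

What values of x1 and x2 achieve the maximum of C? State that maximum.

Vertices and C = -x1 + 7x2:
  (10/9, 0) → C = -10/9
  (8/11, 0) → C = -8/11
  (26/31, 19/31) → C = 107/31

x1 = 26/31, x2 = 19/31, maximum C = 107/31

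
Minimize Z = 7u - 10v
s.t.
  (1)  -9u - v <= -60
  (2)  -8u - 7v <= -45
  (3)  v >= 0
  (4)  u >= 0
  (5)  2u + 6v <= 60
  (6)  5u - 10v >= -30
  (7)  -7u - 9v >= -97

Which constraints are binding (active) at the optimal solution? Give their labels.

(1) and (6)

Extreme points and Z = 7u - 10v:
  (20/3, 0) → Z = 140/3
  (6, 6) → Z = -18
  (97/7, 0) → Z = 97
  (140/23, 139/23) → Z = -410/23

The minimum is at (6, 6). Substituting into each constraint, equality holds for (1) and (6); the remaining constraints have slack.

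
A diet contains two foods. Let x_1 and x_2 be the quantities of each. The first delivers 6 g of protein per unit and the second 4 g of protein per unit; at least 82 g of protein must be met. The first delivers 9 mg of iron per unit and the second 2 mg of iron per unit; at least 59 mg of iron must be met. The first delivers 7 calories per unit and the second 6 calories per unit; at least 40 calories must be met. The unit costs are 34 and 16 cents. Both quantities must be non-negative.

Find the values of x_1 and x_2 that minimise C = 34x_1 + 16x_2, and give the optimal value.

x_1 = 3, x_2 = 16, minimum C = 358

Vertices and C = 34x_1 + 16x_2:
  (0, 59/2) → C = 472
  (41/3, 0) → C = 1394/3
  (3, 16) → C = 358
The feasible region is unbounded (it extends along (0, 1), (1, 0)), but C strictly increases along every unbounded feasible direction, so there is no improving ray and the minimum is attained at a vertex.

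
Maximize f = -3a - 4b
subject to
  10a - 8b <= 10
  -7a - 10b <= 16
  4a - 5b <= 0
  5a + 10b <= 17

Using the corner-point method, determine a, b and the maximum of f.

Vertices and f = -3a - 4b:
  (-16/15, -64/75) → f = 496/75
  (-33/2, 199/20) → f = 97/10
  (17/13, 68/65) → f = -527/65

a = -33/2, b = 199/20, maximum f = 97/10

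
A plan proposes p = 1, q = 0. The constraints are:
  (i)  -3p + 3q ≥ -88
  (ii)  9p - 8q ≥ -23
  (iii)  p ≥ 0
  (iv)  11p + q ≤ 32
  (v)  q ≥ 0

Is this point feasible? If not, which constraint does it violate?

(i): -3 ≥ -88 ✓
(ii): 9 ≥ -23 ✓
(iii): 1 ≥ 0 ✓
(iv): 11 ≤ 32 ✓
(v): 0 ≥ 0 ✓

feasible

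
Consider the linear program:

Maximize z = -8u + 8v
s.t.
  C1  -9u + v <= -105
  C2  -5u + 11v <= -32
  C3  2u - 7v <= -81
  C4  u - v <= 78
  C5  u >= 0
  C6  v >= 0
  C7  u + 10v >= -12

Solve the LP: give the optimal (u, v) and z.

u = 1115/13, v = 469/13, maximum z = -5168/13

Corner points and z = -8u + 8v:
  (1115/13, 469/13) → z = -5168/13
  (413/3, 179/3) → z = -624
  (627/5, 237/5) → z = -624

The binding constraints are -5u + 11v = -32 and 2u - 7v = -81.
Solving simultaneously gives u = 1115/13, v = 469/13.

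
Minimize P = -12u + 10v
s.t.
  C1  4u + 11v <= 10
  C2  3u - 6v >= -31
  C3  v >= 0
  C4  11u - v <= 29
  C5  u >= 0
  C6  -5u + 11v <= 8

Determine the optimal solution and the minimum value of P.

u = 5/2, v = 0, minimum P = -30

The binding constraints are 4u + 11v = 10 and v = 0.
Solving simultaneously gives u = 5/2, v = 0.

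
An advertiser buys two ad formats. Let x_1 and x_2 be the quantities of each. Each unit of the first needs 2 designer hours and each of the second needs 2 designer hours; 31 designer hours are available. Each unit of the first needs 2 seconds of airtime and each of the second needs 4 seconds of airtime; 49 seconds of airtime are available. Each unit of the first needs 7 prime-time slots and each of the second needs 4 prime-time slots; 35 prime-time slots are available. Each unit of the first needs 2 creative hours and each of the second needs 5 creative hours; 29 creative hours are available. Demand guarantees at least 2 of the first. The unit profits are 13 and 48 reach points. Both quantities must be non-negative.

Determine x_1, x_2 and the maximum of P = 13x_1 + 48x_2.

x_1 = 2, x_2 = 5, maximum P = 266

Extreme points and P = 13x_1 + 48x_2:
  (5, 0) → P = 65
  (2, 0) → P = 26
  (59/27, 133/27) → P = 7151/27
  (2, 5) → P = 266

The binding constraints are 2x_1 + 5x_2 = 29 and x_1 = 2.
Solving simultaneously gives x_1 = 2, x_2 = 5.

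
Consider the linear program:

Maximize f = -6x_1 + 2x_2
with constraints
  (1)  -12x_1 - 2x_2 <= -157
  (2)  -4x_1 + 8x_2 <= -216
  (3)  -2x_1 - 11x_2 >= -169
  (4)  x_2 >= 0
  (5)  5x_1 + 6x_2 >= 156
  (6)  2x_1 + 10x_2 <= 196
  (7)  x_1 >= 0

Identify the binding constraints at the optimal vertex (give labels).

(2) and (4)

Corner points and f = -6x_1 + 2x_2:
  (932/15, 61/15) → f = -1094/3
  (54, 0) → f = -324
  (169/2, 0) → f = -507

The maximum is at (54, 0). Substituting into each constraint, equality holds for (2) and (4); the remaining constraints have slack.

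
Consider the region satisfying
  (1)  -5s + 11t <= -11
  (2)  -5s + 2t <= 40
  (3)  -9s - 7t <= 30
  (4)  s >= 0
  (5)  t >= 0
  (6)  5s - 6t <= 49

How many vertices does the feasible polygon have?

3

The feasible vertices (each the meet of two boundaries and inside every other half-plane) are:
  (11/5, 0)
  (473/25, 38/5)
  (49/5, 0)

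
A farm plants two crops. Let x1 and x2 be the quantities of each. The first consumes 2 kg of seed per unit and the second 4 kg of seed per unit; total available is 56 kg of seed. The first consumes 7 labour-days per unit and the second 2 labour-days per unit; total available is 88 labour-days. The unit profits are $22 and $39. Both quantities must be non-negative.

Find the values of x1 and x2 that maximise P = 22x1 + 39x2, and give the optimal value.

Feasible corners and P = 22x1 + 39x2:
  (0, 0) → P = 0
  (0, 14) → P = 546
  (88/7, 0) → P = 1936/7
  (10, 9) → P = 571

x1 = 10, x2 = 9, maximum P = 571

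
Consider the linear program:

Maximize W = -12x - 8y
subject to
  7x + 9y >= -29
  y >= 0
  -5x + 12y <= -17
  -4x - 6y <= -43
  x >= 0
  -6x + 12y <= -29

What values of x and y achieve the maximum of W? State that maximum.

Corner points and W = -12x - 8y:
  (43/4, 0) → W = -129
  (12, 43/12) → W = -518/3
  (115/14, 71/42) → W = -2354/21
The feasible region is unbounded (it extends along (1, 0), (12, 5)), but W strictly decreases along every unbounded feasible direction, so there is no improving ray and the maximum is attained at a vertex.

The binding constraints are -4x - 6y = -43 and -6x + 12y = -29.
Solving simultaneously gives x = 115/14, y = 71/42.

x = 115/14, y = 71/42, maximum W = -2354/21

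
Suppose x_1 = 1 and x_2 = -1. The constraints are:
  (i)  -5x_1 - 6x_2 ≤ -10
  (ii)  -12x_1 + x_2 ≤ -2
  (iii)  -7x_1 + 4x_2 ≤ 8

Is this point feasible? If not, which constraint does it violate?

not feasible — violates (i)

Constraint (i): -5x_1 - 6x_2 = 1, which is not ≤ -10. All other constraints are satisfied.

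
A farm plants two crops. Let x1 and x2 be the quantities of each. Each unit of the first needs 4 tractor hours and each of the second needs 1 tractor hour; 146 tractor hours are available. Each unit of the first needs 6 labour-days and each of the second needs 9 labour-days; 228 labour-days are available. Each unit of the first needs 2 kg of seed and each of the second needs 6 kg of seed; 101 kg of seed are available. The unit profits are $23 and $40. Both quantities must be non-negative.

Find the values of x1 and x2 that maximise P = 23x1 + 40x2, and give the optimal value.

Feasible corners and P = 23x1 + 40x2:
  (0, 0) → P = 0
  (0, 101/6) → P = 2020/3
  (73/2, 0) → P = 1679/2
  (181/5, 6/5) → P = 4403/5
  (51/2, 25/3) → P = 5519/6

The optimum lies where 6x1 + 9x2 = 228 and 2x1 + 6x2 = 101.
Solving simultaneously gives x1 = 51/2, x2 = 25/3.

x1 = 51/2, x2 = 25/3, maximum P = 5519/6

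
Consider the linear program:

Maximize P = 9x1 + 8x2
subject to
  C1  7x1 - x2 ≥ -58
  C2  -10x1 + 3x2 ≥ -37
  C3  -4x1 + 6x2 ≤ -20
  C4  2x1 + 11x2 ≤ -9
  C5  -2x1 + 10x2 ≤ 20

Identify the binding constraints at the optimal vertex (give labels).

C2 and C4

Feasible corners and P = 9x1 + 8x2:
  (-211/11, -839/11) → P = -8611/11
  (-184/19, -186/19) → P = -3144/19
  (95/29, -41/29) → P = 527/29
  (83/28, -19/14) → P = 443/28

The maximum is at (95/29, -41/29). Substituting into each constraint, equality holds for C2 and C4; the remaining constraints have slack.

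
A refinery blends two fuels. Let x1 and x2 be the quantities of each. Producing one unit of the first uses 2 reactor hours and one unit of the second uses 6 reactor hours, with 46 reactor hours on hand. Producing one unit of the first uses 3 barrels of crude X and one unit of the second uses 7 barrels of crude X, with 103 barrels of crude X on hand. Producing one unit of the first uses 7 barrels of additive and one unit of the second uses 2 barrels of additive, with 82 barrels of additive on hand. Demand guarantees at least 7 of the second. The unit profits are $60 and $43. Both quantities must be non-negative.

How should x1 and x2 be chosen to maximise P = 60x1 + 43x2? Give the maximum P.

x1 = 2, x2 = 7, maximum P = 421

Extreme points and P = 60x1 + 43x2:
  (0, 23/3) → P = 989/3
  (0, 7) → P = 301
  (2, 7) → P = 421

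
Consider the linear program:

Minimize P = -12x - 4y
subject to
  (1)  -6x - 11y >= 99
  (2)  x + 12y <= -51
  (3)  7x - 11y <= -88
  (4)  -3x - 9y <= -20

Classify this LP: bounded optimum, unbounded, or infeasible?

The boundaries -6x - 11y = 99 and -3x - 9y = -20 meet at (-1111/21, 139/7), but that point violates x + 12y ≤ -51. Every candidate vertex is excluded by some other constraint, so the feasible region is empty.

infeasible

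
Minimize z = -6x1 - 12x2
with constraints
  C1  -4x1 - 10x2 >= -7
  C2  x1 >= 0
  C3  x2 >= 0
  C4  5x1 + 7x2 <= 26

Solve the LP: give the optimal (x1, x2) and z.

Feasible corners and z = -6x1 - 12x2:
  (0, 7/10) → z = -42/5
  (7/4, 0) → z = -21/2
  (0, 0) → z = 0

x1 = 7/4, x2 = 0, minimum z = -21/2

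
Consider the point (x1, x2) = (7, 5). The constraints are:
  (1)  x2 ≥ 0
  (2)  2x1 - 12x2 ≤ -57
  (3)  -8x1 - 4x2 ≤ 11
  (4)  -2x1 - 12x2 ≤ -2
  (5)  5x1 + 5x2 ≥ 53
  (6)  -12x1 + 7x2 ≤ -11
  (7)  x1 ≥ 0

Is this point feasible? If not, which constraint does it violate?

Constraint (2): 2x1 - 12x2 = -46, which is not ≤ -57. All other constraints are satisfied.

not feasible — violates (2)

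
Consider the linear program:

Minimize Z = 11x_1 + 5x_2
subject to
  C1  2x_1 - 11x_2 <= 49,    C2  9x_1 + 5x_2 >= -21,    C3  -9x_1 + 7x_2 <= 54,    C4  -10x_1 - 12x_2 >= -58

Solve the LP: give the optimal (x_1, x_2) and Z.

x_1 = -139/36, x_2 = 11/4, minimum Z = -517/18

Corner points and Z = 11x_1 + 5x_2:
  (14/109, -483/109) → Z = -2261/109
  (613/67, -187/67) → Z = 5808/67
  (-139/36, 11/4) → Z = -517/18
  (-121/89, 531/89) → Z = 1324/89

The binding constraints are 9x_1 + 5x_2 = -21 and -9x_1 + 7x_2 = 54.
Solving simultaneously gives x_1 = -139/36, x_2 = 11/4.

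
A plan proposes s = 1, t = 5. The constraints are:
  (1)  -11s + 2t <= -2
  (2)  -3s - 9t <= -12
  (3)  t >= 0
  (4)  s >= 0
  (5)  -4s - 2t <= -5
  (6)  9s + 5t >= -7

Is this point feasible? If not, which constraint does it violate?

Constraint (1): -11s + 2t = -1, which is not ≤ -2. All other constraints are satisfied.

not feasible — violates (1)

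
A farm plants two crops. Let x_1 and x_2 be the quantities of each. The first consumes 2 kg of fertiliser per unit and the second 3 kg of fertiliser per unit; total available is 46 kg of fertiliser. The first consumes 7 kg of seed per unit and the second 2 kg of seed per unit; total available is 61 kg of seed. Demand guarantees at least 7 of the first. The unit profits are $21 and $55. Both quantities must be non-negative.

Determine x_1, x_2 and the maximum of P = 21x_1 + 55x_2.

Corner points and P = 21x_1 + 55x_2:
  (61/7, 0) → P = 183
  (7, 0) → P = 147
  (7, 6) → P = 477

x_1 = 7, x_2 = 6, maximum P = 477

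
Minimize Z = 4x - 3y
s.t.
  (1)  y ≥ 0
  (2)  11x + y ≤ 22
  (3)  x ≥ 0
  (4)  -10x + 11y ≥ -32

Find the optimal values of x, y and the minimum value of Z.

Vertices and Z = 4x - 3y:
  (2, 0) → Z = 8
  (0, 0) → Z = 0
  (0, 22) → Z = -66

The optimum lies where 11x + y = 22 and x = 0.
Solving simultaneously gives x = 0, y = 22.

x = 0, y = 22, minimum Z = -66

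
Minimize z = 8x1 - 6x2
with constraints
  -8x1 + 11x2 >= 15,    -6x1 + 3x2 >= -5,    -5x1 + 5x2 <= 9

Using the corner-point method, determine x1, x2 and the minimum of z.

Extreme points and z = 8x1 - 6x2:
  (50/21, 65/21) → z = 10/21
  (-8/5, 1/5) → z = -14
  (52/15, 79/15) → z = -58/15

The binding constraints are -8x1 + 11x2 = 15 and -5x1 + 5x2 = 9.
Solving simultaneously gives x1 = -8/5, x2 = 1/5.

x1 = -8/5, x2 = 1/5, minimum z = -14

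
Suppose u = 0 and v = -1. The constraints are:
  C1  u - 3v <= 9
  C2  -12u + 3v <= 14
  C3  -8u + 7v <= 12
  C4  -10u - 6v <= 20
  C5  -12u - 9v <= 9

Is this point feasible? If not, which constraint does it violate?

C1: 3 ≤ 9 ✓
C2: -3 ≤ 14 ✓
C3: -7 ≤ 12 ✓
C4: 6 ≤ 20 ✓
C5: 9 ≤ 9 ✓

feasible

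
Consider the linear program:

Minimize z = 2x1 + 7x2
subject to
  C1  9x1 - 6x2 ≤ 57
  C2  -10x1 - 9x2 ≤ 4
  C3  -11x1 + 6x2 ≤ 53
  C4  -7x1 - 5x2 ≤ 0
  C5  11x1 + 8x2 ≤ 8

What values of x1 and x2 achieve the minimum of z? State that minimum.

The binding constraints are 9x1 - 6x2 = 57 and -10x1 - 9x2 = 4.
Solving simultaneously gives x1 = 163/47, x2 = -202/47.

x1 = 163/47, x2 = -202/47, minimum z = -1088/47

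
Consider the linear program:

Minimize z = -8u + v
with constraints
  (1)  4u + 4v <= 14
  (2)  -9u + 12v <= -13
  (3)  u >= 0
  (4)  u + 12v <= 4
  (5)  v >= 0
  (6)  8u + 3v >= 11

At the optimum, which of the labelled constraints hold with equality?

Feasible corners and z = -8u + v:
  (38/11, 1/22) → z = -607/22
  (7/2, 0) → z = -28
  (17/10, 23/120) → z = -1609/120
  (13/9, 0) → z = -104/9

The minimum is at (7/2, 0). Substituting into each constraint, equality holds for (1) and (5); the remaining constraints have slack.

(1) and (5)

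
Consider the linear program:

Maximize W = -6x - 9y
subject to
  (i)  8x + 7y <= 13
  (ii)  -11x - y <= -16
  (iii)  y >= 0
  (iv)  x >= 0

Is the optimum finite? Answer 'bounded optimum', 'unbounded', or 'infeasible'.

Corner points and W = -6x - 9y:
  (33/23, 5/23) → W = -243/23
  (13/8, 0) → W = -39/4
  (16/11, 0) → W = -96/11
The feasible region has finitely many vertices and no improving ray; the maximum is -96/11 at (16/11, 0).

bounded optimum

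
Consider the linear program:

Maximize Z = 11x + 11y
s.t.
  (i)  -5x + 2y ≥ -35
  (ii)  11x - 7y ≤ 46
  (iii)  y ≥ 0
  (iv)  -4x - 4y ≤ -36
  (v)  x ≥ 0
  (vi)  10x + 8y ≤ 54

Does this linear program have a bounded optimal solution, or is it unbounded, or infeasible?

The boundaries -5x + 2y = -35 and 11x - 7y = 46 meet at (153/13, 155/13), but that point violates 10x + 8y ≤ 54. Every candidate vertex is excluded by some other constraint, so the feasible region is empty.

infeasible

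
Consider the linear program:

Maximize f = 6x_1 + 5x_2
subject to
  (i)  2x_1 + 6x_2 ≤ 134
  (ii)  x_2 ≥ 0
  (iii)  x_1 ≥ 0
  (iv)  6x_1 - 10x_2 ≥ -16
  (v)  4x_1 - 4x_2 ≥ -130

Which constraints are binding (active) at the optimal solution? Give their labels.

(i) and (ii)

Vertices and f = 6x_1 + 5x_2:
  (67, 0) → f = 402
  (311/14, 209/14) → f = 2911/14
  (0, 0) → f = 0
  (0, 8/5) → f = 8

The maximum is at (67, 0). Substituting into each constraint, equality holds for (i) and (ii); the remaining constraints have slack.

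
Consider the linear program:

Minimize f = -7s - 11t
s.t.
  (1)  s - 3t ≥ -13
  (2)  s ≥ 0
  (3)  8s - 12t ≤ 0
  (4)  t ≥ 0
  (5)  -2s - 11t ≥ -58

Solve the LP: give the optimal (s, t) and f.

s = 87/14, t = 29/7, minimum f = -1247/14

Corner points and f = -7s - 11t:
  (0, 13/3) → f = -143/3
  (31/17, 84/17) → f = -1141/17
  (0, 0) → f = 0
  (87/14, 29/7) → f = -1247/14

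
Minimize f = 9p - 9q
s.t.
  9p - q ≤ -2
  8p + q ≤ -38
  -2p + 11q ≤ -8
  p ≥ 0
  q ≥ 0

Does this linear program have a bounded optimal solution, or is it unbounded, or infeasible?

The boundaries p = 0 and q = 0 meet at (0, 0), but that point violates 9p - q ≤ -2. Every candidate vertex is excluded by some other constraint, so the feasible region is empty.

infeasible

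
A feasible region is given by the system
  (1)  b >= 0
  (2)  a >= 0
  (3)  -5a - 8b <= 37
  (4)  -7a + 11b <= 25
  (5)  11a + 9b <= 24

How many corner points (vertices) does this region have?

4

Of the 10 pairwise boundary intersections, those satisfying every inequality are:
  (0, 0)
  (24/11, 0)
  (0, 25/11)
  (39/184, 443/184)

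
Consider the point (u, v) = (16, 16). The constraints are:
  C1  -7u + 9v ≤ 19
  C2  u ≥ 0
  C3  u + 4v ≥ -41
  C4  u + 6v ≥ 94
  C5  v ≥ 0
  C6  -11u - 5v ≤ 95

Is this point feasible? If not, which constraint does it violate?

not feasible — violates C1

Constraint C1: -7u + 9v = 32, which is not ≤ 19. All other constraints are satisfied.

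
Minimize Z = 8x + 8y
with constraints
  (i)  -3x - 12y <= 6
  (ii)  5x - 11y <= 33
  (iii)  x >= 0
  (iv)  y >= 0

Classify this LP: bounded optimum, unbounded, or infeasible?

Extreme points and Z = 8x + 8y:
  (33/5, 0) → Z = 264/5
  (0, 0) → Z = 0
The feasible region has finitely many vertices and no improving ray; the minimum is 0 at (0, 0).

bounded optimum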